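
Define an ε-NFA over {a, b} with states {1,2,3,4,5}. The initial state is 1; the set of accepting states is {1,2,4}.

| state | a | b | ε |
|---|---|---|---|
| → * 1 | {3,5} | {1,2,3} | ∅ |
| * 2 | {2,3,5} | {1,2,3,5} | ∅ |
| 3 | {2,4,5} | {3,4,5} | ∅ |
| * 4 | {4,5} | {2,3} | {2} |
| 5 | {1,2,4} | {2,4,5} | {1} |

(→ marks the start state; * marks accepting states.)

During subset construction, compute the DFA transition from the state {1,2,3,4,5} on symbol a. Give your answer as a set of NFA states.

{1,2,3,4,5}

δ(1,a) = {3,5}; δ(2,a) = {2,3,5}; δ(3,a) = {2,4,5}; δ(4,a) = {4,5}; δ(5,a) = {1,2,4}.
Union: {1,2,3,4,5}.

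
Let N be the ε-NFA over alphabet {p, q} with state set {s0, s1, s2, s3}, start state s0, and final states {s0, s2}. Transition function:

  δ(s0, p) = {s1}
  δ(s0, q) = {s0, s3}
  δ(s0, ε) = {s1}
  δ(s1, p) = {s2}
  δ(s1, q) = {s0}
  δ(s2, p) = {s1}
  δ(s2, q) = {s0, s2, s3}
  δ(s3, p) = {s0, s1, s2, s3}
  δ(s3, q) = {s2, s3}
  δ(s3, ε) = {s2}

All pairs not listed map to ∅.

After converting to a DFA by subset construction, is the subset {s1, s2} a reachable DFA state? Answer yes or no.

Start state of the DFA: {s0, s1} (ε-closure of the NFA start).
{s0, s1} --p--> {s1, s2}  [new]
{s0, s1} --q--> {s0, s1, s2, s3}  [new]
{s1, s2} --p--> {s1, s2}  [seen]
{s1, s2} --q--> {s0, s1, s2, s3}  [seen]
{s0, s1, s2, s3} --p--> {s0, s1, s2, s3}  [seen]
{s0, s1, s2, s3} --q--> {s0, s1, s2, s3}  [seen]
Reachable DFA states: {s0, s1}, {s1, s2}, {s0, s1, s2, s3}.
{s1, s2} is among them.

yes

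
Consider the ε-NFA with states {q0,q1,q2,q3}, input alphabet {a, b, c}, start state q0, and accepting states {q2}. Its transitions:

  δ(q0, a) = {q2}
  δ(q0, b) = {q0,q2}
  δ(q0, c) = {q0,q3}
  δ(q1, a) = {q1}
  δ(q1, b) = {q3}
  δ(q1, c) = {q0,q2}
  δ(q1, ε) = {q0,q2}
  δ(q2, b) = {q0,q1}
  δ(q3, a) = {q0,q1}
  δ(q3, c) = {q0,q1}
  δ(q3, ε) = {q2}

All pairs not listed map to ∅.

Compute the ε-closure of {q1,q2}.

{q0,q1,q2}

Begin with {q1,q2}.
q1 →ε {q0,q2}; add q0.
ε-closure = {q0,q1,q2}.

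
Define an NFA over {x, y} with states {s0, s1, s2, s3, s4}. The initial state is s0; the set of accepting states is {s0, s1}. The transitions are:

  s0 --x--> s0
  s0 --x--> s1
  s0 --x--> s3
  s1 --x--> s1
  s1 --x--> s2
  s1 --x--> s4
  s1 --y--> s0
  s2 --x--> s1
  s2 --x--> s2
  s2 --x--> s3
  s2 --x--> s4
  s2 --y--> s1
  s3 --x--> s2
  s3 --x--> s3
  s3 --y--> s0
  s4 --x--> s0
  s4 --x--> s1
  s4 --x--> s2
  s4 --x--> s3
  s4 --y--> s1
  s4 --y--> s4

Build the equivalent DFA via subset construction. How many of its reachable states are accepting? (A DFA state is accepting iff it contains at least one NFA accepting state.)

Start state of the DFA: {s0}.
{s0} --x--> {s0, s1, s3}  [new]
{s0} --y--> ∅  [new]
{s0, s1, s3} --x--> {s0, s1, s2, s3, s4}  [new]
{s0, s1, s3} --y--> {s0}  [seen]
∅ --x--> ∅  [seen]
∅ --y--> ∅  [seen]
{s0, s1, s2, s3, s4} --x--> {s0, s1, s2, s3, s4}  [seen]
{s0, s1, s2, s3, s4} --y--> {s0, s1, s4}  [new]
{s0, s1, s4} --x--> {s0, s1, s2, s3, s4}  [seen]
{s0, s1, s4} --y--> {s0, s1, s4}  [seen]
Reachable DFA states: {s0}, {s0, s1, s3}, ∅, {s0, s1, s2, s3, s4}, {s0, s1, s4}.
Accepting DFA states (contain an NFA accepting state): {s0}, {s0, s1, s3}, {s0, s1, s2, s3, s4}, {s0, s1, s4}.

4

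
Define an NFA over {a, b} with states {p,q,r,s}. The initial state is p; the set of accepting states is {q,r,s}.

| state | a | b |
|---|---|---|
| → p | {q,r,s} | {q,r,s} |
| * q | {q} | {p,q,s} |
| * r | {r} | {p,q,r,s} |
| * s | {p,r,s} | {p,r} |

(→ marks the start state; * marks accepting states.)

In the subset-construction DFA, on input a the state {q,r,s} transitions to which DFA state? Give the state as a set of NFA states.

{p,q,r,s}

δ(q,a) = {q}; δ(r,a) = {r}; δ(s,a) = {p,r,s}.
Union: {p,q,r,s}.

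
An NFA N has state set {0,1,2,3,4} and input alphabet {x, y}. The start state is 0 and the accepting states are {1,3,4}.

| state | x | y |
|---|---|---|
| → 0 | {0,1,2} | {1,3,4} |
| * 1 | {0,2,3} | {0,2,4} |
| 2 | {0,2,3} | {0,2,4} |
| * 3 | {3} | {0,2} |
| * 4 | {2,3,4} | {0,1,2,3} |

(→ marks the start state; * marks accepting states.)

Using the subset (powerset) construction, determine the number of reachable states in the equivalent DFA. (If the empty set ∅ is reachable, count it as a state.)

6

Start state of the DFA: {0}.
{0} --x--> {0,1,2}  [new]
{0} --y--> {1,3,4}  [new]
{0,1,2} --x--> {0,1,2,3}  [new]
{0,1,2} --y--> {0,1,2,3,4}  [new]
{1,3,4} --x--> {0,2,3,4}  [new]
{1,3,4} --y--> {0,1,2,3,4}  [seen]
{0,1,2,3} --x--> {0,1,2,3}  [seen]
{0,1,2,3} --y--> {0,1,2,3,4}  [seen]
{0,1,2,3,4} --x--> {0,1,2,3,4}  [seen]
{0,1,2,3,4} --y--> {0,1,2,3,4}  [seen]
{0,2,3,4} --x--> {0,1,2,3,4}  [seen]
{0,2,3,4} --y--> {0,1,2,3,4}  [seen]
Reachable DFA states: {0}, {0,1,2}, {1,3,4}, {0,1,2,3}, {0,1,2,3,4}, {0,2,3,4}.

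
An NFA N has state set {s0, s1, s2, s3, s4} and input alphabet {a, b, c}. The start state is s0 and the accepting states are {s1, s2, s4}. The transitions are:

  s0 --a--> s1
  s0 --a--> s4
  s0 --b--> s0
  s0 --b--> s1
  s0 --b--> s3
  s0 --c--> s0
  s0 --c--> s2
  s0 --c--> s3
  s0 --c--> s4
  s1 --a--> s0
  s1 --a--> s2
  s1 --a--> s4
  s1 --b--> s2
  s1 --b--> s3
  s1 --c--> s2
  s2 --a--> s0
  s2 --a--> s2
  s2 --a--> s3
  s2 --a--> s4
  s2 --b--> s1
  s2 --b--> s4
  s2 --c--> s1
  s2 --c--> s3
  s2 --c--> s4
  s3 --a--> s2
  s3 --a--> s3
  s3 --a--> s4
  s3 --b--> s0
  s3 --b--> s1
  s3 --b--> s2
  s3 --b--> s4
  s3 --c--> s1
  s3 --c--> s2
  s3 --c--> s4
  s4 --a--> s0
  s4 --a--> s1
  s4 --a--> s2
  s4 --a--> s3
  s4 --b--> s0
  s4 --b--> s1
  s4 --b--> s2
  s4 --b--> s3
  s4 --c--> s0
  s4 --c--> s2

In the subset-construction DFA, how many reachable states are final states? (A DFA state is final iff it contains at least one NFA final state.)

7

Start state of the DFA: {s0}.
{s0} --a--> {s1, s4}  [new]
{s0} --b--> {s0, s1, s3}  [new]
{s0} --c--> {s0, s2, s3, s4}  [new]
{s1, s4} --a--> {s0, s1, s2, s3, s4}  [new]
{s1, s4} --b--> {s0, s1, s2, s3}  [new]
{s1, s4} --c--> {s0, s2}  [new]
{s0, s1, s3} --a--> {s0, s1, s2, s3, s4}  [seen]
{s0, s1, s3} --b--> {s0, s1, s2, s3, s4}  [seen]
{s0, s1, s3} --c--> {s0, s1, s2, s3, s4}  [seen]
{s0, s2, s3, s4} --a--> {s0, s1, s2, s3, s4}  [seen]
{s0, s2, s3, s4} --b--> {s0, s1, s2, s3, s4}  [seen]
{s0, s2, s3, s4} --c--> {s0, s1, s2, s3, s4}  [seen]
{s0, s1, s2, s3, s4} --a--> {s0, s1, s2, s3, s4}  [seen]
{s0, s1, s2, s3, s4} --b--> {s0, s1, s2, s3, s4}  [seen]
{s0, s1, s2, s3, s4} --c--> {s0, s1, s2, s3, s4}  [seen]
{s0, s1, s2, s3} --a--> {s0, s1, s2, s3, s4}  [seen]
{s0, s1, s2, s3} --b--> {s0, s1, s2, s3, s4}  [seen]
{s0, s1, s2, s3} --c--> {s0, s1, s2, s3, s4}  [seen]
{s0, s2} --a--> {s0, s1, s2, s3, s4}  [seen]
{s0, s2} --b--> {s0, s1, s3, s4}  [new]
{s0, s2} --c--> {s0, s1, s2, s3, s4}  [seen]
{s0, s1, s3, s4} --a--> {s0, s1, s2, s3, s4}  [seen]
{s0, s1, s3, s4} --b--> {s0, s1, s2, s3, s4}  [seen]
{s0, s1, s3, s4} --c--> {s0, s1, s2, s3, s4}  [seen]
Reachable DFA states: {s0}, {s1, s4}, {s0, s1, s3}, {s0, s2, s3, s4}, {s0, s1, s2, s3, s4}, {s0, s1, s2, s3}, {s0, s2}, {s0, s1, s3, s4}.
Accepting DFA states (contain an NFA accepting state): {s1, s4}, {s0, s1, s3}, {s0, s2, s3, s4}, {s0, s1, s2, s3, s4}, {s0, s1, s2, s3}, {s0, s2}, {s0, s1, s3, s4}.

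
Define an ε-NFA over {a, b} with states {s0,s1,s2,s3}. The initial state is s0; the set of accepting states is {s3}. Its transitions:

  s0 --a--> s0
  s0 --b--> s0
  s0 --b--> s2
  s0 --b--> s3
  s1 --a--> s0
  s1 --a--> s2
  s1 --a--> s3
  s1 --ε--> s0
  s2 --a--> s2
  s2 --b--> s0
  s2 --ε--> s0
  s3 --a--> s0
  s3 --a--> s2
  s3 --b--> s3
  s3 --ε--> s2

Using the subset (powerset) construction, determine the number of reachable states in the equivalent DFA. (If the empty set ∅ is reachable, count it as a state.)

Start state of the DFA: {s0} (ε-closure of the NFA start).
{s0} --a--> {s0}  [seen]
{s0} --b--> {s0,s2,s3}  [new]
{s0,s2,s3} --a--> {s0,s2}  [new]
{s0,s2,s3} --b--> {s0,s2,s3}  [seen]
{s0,s2} --a--> {s0,s2}  [seen]
{s0,s2} --b--> {s0,s2,s3}  [seen]
Reachable DFA states: {s0}, {s0,s2,s3}, {s0,s2}.

3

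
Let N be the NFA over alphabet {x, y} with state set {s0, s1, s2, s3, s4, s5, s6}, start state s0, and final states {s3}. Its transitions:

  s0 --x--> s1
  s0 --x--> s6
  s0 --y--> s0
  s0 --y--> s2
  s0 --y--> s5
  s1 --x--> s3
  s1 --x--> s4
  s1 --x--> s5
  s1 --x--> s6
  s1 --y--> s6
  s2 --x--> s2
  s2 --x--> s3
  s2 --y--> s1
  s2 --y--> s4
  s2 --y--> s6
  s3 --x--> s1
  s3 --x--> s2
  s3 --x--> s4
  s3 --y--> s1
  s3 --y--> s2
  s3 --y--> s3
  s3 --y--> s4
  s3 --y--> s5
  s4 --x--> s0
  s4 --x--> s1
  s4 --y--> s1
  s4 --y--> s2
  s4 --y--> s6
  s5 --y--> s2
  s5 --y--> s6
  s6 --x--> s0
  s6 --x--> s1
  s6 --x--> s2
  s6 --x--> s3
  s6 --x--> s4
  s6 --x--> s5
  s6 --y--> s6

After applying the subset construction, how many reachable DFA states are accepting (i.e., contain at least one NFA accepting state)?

Start state of the DFA: {s0}.
{s0} --x--> {s1, s6}  [new]
{s0} --y--> {s0, s2, s5}  [new]
{s1, s6} --x--> {s0, s1, s2, s3, s4, s5, s6}  [new]
{s1, s6} --y--> {s6}  [new]
{s0, s2, s5} --x--> {s1, s2, s3, s6}  [new]
{s0, s2, s5} --y--> {s0, s1, s2, s4, s5, s6}  [new]
{s0, s1, s2, s3, s4, s5, s6} --x--> {s0, s1, s2, s3, s4, s5, s6}  [seen]
{s0, s1, s2, s3, s4, s5, s6} --y--> {s0, s1, s2, s3, s4, s5, s6}  [seen]
{s6} --x--> {s0, s1, s2, s3, s4, s5}  [new]
{s6} --y--> {s6}  [seen]
{s1, s2, s3, s6} --x--> {s0, s1, s2, s3, s4, s5, s6}  [seen]
{s1, s2, s3, s6} --y--> {s1, s2, s3, s4, s5, s6}  [new]
{s0, s1, s2, s4, s5, s6} --x--> {s0, s1, s2, s3, s4, s5, s6}  [seen]
{s0, s1, s2, s4, s5, s6} --y--> {s0, s1, s2, s4, s5, s6}  [seen]
{s0, s1, s2, s3, s4, s5} --x--> {s0, s1, s2, s3, s4, s5, s6}  [seen]
{s0, s1, s2, s3, s4, s5} --y--> {s0, s1, s2, s3, s4, s5, s6}  [seen]
{s1, s2, s3, s4, s5, s6} --x--> {s0, s1, s2, s3, s4, s5, s6}  [seen]
{s1, s2, s3, s4, s5, s6} --y--> {s1, s2, s3, s4, s5, s6}  [seen]
Reachable DFA states: {s0}, {s1, s6}, {s0, s2, s5}, {s0, s1, s2, s3, s4, s5, s6}, {s6}, {s1, s2, s3, s6}, {s0, s1, s2, s4, s5, s6}, {s0, s1, s2, s3, s4, s5}, {s1, s2, s3, s4, s5, s6}.
Accepting DFA states (contain an NFA accepting state): {s0, s1, s2, s3, s4, s5, s6}, {s1, s2, s3, s6}, {s0, s1, s2, s3, s4, s5}, {s1, s2, s3, s4, s5, s6}.

4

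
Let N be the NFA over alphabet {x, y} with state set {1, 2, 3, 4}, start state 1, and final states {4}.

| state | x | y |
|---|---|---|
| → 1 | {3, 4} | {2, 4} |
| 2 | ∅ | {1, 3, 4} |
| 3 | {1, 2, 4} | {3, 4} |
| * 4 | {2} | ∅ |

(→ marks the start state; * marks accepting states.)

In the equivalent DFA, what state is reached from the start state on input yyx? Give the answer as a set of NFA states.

{1, 2, 3, 4}

Start: {1}.
δ(1,y) = {2, 4}.
Union: {2, 4}.
After y: {2, 4}.
δ(2,y) = {1, 3, 4}; δ(4,y) = ∅.
Union: {1, 3, 4}.
After y: {1, 3, 4}.
δ(1,x) = {3, 4}; δ(3,x) = {1, 2, 4}; δ(4,x) = {2}.
Union: {1, 2, 3, 4}.
After x: {1, 2, 3, 4}.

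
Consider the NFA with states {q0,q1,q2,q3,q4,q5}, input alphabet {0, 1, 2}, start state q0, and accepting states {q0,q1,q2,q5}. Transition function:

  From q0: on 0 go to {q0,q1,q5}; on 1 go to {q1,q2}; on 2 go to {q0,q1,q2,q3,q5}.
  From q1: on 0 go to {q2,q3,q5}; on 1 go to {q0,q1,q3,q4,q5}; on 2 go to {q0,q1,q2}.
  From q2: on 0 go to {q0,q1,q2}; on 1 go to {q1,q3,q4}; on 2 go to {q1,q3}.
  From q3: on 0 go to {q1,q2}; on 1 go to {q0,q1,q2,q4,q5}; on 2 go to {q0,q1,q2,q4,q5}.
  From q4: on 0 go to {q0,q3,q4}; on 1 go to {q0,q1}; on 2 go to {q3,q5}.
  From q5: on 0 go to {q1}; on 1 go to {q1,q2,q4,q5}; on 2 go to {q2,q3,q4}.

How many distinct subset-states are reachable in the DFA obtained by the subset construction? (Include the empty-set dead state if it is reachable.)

Start state of the DFA: {q0}.
{q0} --0--> {q0,q1,q5}  [new]
{q0} --1--> {q1,q2}  [new]
{q0} --2--> {q0,q1,q2,q3,q5}  [new]
{q0,q1,q5} --0--> {q0,q1,q2,q3,q5}  [seen]
{q0,q1,q5} --1--> {q0,q1,q2,q3,q4,q5}  [new]
{q0,q1,q5} --2--> {q0,q1,q2,q3,q4,q5}  [seen]
{q1,q2} --0--> {q0,q1,q2,q3,q5}  [seen]
{q1,q2} --1--> {q0,q1,q3,q4,q5}  [new]
{q1,q2} --2--> {q0,q1,q2,q3}  [new]
{q0,q1,q2,q3,q5} --0--> {q0,q1,q2,q3,q5}  [seen]
{q0,q1,q2,q3,q5} --1--> {q0,q1,q2,q3,q4,q5}  [seen]
{q0,q1,q2,q3,q5} --2--> {q0,q1,q2,q3,q4,q5}  [seen]
{q0,q1,q2,q3,q4,q5} --0--> {q0,q1,q2,q3,q4,q5}  [seen]
{q0,q1,q2,q3,q4,q5} --1--> {q0,q1,q2,q3,q4,q5}  [seen]
{q0,q1,q2,q3,q4,q5} --2--> {q0,q1,q2,q3,q4,q5}  [seen]
{q0,q1,q3,q4,q5} --0--> {q0,q1,q2,q3,q4,q5}  [seen]
{q0,q1,q3,q4,q5} --1--> {q0,q1,q2,q3,q4,q5}  [seen]
{q0,q1,q3,q4,q5} --2--> {q0,q1,q2,q3,q4,q5}  [seen]
{q0,q1,q2,q3} --0--> {q0,q1,q2,q3,q5}  [seen]
{q0,q1,q2,q3} --1--> {q0,q1,q2,q3,q4,q5}  [seen]
{q0,q1,q2,q3} --2--> {q0,q1,q2,q3,q4,q5}  [seen]
Reachable DFA states: {q0}, {q0,q1,q5}, {q1,q2}, {q0,q1,q2,q3,q5}, {q0,q1,q2,q3,q4,q5}, {q0,q1,q3,q4,q5}, {q0,q1,q2,q3}.

7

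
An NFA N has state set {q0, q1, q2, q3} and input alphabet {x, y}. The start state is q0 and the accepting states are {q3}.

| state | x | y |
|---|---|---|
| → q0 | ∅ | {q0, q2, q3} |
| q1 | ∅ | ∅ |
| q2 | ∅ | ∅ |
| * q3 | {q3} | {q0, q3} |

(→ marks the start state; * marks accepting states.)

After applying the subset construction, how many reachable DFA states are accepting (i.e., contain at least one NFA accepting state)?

3

Start state of the DFA: {q0}.
{q0} --x--> ∅  [new]
{q0} --y--> {q0, q2, q3}  [new]
∅ --x--> ∅  [seen]
∅ --y--> ∅  [seen]
{q0, q2, q3} --x--> {q3}  [new]
{q0, q2, q3} --y--> {q0, q2, q3}  [seen]
{q3} --x--> {q3}  [seen]
{q3} --y--> {q0, q3}  [new]
{q0, q3} --x--> {q3}  [seen]
{q0, q3} --y--> {q0, q2, q3}  [seen]
Reachable DFA states: {q0}, ∅, {q0, q2, q3}, {q3}, {q0, q3}.
Accepting DFA states (contain an NFA accepting state): {q0, q2, q3}, {q3}, {q0, q3}.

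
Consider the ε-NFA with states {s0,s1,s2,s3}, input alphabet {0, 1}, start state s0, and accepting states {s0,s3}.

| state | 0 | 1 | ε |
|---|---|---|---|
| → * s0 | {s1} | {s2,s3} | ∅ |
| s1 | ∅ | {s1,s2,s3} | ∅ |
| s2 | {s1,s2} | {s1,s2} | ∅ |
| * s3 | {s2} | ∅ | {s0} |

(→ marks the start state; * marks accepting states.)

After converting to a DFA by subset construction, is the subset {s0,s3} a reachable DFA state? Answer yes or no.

no

Start state of the DFA: {s0} (ε-closure of the NFA start).
{s0} --0--> {s1}  [new]
{s0} --1--> {s0,s2,s3}  [new]
{s1} --0--> ∅  [new]
{s1} --1--> {s0,s1,s2,s3}  [new]
{s0,s2,s3} --0--> {s1,s2}  [new]
{s0,s2,s3} --1--> {s0,s1,s2,s3}  [seen]
∅ --0--> ∅  [seen]
∅ --1--> ∅  [seen]
{s0,s1,s2,s3} --0--> {s1,s2}  [seen]
{s0,s1,s2,s3} --1--> {s0,s1,s2,s3}  [seen]
{s1,s2} --0--> {s1,s2}  [seen]
{s1,s2} --1--> {s0,s1,s2,s3}  [seen]
Reachable DFA states: {s0}, {s1}, {s0,s2,s3}, ∅, {s0,s1,s2,s3}, {s1,s2}.
{s0,s3} is not among them.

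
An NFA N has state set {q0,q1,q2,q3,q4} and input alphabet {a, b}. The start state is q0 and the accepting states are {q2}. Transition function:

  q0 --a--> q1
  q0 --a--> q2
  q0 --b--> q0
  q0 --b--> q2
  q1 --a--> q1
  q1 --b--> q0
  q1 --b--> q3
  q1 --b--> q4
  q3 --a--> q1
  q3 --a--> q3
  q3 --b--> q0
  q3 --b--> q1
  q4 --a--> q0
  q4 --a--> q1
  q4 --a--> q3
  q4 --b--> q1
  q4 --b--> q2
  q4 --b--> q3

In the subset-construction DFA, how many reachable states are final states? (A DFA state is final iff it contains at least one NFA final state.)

Start state of the DFA: {q0}.
{q0} --a--> {q1,q2}  [new]
{q0} --b--> {q0,q2}  [new]
{q1,q2} --a--> {q1}  [new]
{q1,q2} --b--> {q0,q3,q4}  [new]
{q0,q2} --a--> {q1,q2}  [seen]
{q0,q2} --b--> {q0,q2}  [seen]
{q1} --a--> {q1}  [seen]
{q1} --b--> {q0,q3,q4}  [seen]
{q0,q3,q4} --a--> {q0,q1,q2,q3}  [new]
{q0,q3,q4} --b--> {q0,q1,q2,q3}  [seen]
{q0,q1,q2,q3} --a--> {q1,q2,q3}  [new]
{q0,q1,q2,q3} --b--> {q0,q1,q2,q3,q4}  [new]
{q1,q2,q3} --a--> {q1,q3}  [new]
{q1,q2,q3} --b--> {q0,q1,q3,q4}  [new]
{q0,q1,q2,q3,q4} --a--> {q0,q1,q2,q3}  [seen]
{q0,q1,q2,q3,q4} --b--> {q0,q1,q2,q3,q4}  [seen]
{q1,q3} --a--> {q1,q3}  [seen]
{q1,q3} --b--> {q0,q1,q3,q4}  [seen]
{q0,q1,q3,q4} --a--> {q0,q1,q2,q3}  [seen]
{q0,q1,q3,q4} --b--> {q0,q1,q2,q3,q4}  [seen]
Reachable DFA states: {q0}, {q1,q2}, {q0,q2}, {q1}, {q0,q3,q4}, {q0,q1,q2,q3}, {q1,q2,q3}, {q0,q1,q2,q3,q4}, {q1,q3}, {q0,q1,q3,q4}.
Accepting DFA states (contain an NFA accepting state): {q1,q2}, {q0,q2}, {q0,q1,q2,q3}, {q1,q2,q3}, {q0,q1,q2,q3,q4}.

5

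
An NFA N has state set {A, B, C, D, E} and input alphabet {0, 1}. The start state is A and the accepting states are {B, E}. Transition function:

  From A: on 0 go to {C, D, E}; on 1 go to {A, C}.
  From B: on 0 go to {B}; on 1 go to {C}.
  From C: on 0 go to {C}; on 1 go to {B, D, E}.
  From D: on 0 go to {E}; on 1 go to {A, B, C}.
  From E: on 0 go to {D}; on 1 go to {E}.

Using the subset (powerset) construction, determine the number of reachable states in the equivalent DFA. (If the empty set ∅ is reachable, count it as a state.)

5

Start state of the DFA: {A}.
{A} --0--> {C, D, E}  [new]
{A} --1--> {A, C}  [new]
{C, D, E} --0--> {C, D, E}  [seen]
{C, D, E} --1--> {A, B, C, D, E}  [new]
{A, C} --0--> {C, D, E}  [seen]
{A, C} --1--> {A, B, C, D, E}  [seen]
{A, B, C, D, E} --0--> {B, C, D, E}  [new]
{A, B, C, D, E} --1--> {A, B, C, D, E}  [seen]
{B, C, D, E} --0--> {B, C, D, E}  [seen]
{B, C, D, E} --1--> {A, B, C, D, E}  [seen]
Reachable DFA states: {A}, {C, D, E}, {A, C}, {A, B, C, D, E}, {B, C, D, E}.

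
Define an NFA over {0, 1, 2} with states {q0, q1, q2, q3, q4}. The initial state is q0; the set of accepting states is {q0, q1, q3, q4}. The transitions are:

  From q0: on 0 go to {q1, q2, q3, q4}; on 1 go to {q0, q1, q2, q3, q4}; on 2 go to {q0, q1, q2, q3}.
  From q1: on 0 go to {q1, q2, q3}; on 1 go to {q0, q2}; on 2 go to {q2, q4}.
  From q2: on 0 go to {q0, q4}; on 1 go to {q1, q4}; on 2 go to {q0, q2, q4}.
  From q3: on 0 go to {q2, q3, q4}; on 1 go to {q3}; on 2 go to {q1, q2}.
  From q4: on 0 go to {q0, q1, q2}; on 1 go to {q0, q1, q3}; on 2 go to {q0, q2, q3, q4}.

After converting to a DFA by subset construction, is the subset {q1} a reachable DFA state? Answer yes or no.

Start state of the DFA: {q0}.
{q0} --0--> {q1, q2, q3, q4}  [new]
{q0} --1--> {q0, q1, q2, q3, q4}  [new]
{q0} --2--> {q0, q1, q2, q3}  [new]
{q1, q2, q3, q4} --0--> {q0, q1, q2, q3, q4}  [seen]
{q1, q2, q3, q4} --1--> {q0, q1, q2, q3, q4}  [seen]
{q1, q2, q3, q4} --2--> {q0, q1, q2, q3, q4}  [seen]
{q0, q1, q2, q3, q4} --0--> {q0, q1, q2, q3, q4}  [seen]
{q0, q1, q2, q3, q4} --1--> {q0, q1, q2, q3, q4}  [seen]
{q0, q1, q2, q3, q4} --2--> {q0, q1, q2, q3, q4}  [seen]
{q0, q1, q2, q3} --0--> {q0, q1, q2, q3, q4}  [seen]
{q0, q1, q2, q3} --1--> {q0, q1, q2, q3, q4}  [seen]
{q0, q1, q2, q3} --2--> {q0, q1, q2, q3, q4}  [seen]
Reachable DFA states: {q0}, {q1, q2, q3, q4}, {q0, q1, q2, q3, q4}, {q0, q1, q2, q3}.
{q1} is not among them.

no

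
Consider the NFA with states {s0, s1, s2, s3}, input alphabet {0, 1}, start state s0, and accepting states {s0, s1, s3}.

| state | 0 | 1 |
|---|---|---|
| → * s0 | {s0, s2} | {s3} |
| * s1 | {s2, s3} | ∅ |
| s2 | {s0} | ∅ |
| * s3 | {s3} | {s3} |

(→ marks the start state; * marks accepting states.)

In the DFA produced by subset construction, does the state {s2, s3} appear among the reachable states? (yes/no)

no

Start state of the DFA: {s0}.
{s0} --0--> {s0, s2}  [new]
{s0} --1--> {s3}  [new]
{s0, s2} --0--> {s0, s2}  [seen]
{s0, s2} --1--> {s3}  [seen]
{s3} --0--> {s3}  [seen]
{s3} --1--> {s3}  [seen]
Reachable DFA states: {s0}, {s0, s2}, {s3}.
{s2, s3} is not among them.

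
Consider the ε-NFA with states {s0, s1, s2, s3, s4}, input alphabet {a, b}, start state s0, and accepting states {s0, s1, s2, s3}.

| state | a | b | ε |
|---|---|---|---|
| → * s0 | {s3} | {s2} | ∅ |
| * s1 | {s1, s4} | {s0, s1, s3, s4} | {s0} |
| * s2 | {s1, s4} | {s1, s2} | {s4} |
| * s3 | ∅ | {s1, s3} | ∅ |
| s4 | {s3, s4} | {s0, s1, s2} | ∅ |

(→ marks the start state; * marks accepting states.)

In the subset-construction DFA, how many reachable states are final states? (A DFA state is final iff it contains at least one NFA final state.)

Start state of the DFA: {s0} (ε-closure of the NFA start).
{s0} --a--> {s3}  [new]
{s0} --b--> {s2, s4}  [new]
{s3} --a--> ∅  [new]
{s3} --b--> {s0, s1, s3}  [new]
{s2, s4} --a--> {s0, s1, s3, s4}  [new]
{s2, s4} --b--> {s0, s1, s2, s4}  [new]
∅ --a--> ∅  [seen]
∅ --b--> ∅  [seen]
{s0, s1, s3} --a--> {s0, s1, s3, s4}  [seen]
{s0, s1, s3} --b--> {s0, s1, s2, s3, s4}  [new]
{s0, s1, s3, s4} --a--> {s0, s1, s3, s4}  [seen]
{s0, s1, s3, s4} --b--> {s0, s1, s2, s3, s4}  [seen]
{s0, s1, s2, s4} --a--> {s0, s1, s3, s4}  [seen]
{s0, s1, s2, s4} --b--> {s0, s1, s2, s3, s4}  [seen]
{s0, s1, s2, s3, s4} --a--> {s0, s1, s3, s4}  [seen]
{s0, s1, s2, s3, s4} --b--> {s0, s1, s2, s3, s4}  [seen]
Reachable DFA states: {s0}, {s3}, {s2, s4}, ∅, {s0, s1, s3}, {s0, s1, s3, s4}, {s0, s1, s2, s4}, {s0, s1, s2, s3, s4}.
Accepting DFA states (contain an NFA accepting state): {s0}, {s3}, {s2, s4}, {s0, s1, s3}, {s0, s1, s3, s4}, {s0, s1, s2, s4}, {s0, s1, s2, s3, s4}.

7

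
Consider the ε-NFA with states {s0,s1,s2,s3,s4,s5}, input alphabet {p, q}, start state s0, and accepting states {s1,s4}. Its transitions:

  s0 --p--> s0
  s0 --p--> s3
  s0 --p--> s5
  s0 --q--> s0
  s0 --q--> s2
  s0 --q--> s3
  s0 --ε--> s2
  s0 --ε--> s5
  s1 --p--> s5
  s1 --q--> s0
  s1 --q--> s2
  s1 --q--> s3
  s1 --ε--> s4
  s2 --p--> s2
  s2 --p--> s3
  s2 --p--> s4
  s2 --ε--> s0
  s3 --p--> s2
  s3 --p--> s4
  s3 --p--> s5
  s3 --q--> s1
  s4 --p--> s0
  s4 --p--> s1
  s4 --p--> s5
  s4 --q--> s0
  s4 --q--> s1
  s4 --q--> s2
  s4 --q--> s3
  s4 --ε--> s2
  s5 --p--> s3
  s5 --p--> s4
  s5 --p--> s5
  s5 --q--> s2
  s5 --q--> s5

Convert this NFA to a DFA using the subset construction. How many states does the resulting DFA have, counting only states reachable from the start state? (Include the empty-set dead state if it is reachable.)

Start state of the DFA: {s0,s2,s5} (ε-closure of the NFA start).
{s0,s2,s5} --p--> {s0,s2,s3,s4,s5}  [new]
{s0,s2,s5} --q--> {s0,s2,s3,s5}  [new]
{s0,s2,s3,s4,s5} --p--> {s0,s1,s2,s3,s4,s5}  [new]
{s0,s2,s3,s4,s5} --q--> {s0,s1,s2,s3,s4,s5}  [seen]
{s0,s2,s3,s5} --p--> {s0,s2,s3,s4,s5}  [seen]
{s0,s2,s3,s5} --q--> {s0,s1,s2,s3,s4,s5}  [seen]
{s0,s1,s2,s3,s4,s5} --p--> {s0,s1,s2,s3,s4,s5}  [seen]
{s0,s1,s2,s3,s4,s5} --q--> {s0,s1,s2,s3,s4,s5}  [seen]
Reachable DFA states: {s0,s2,s5}, {s0,s2,s3,s4,s5}, {s0,s2,s3,s5}, {s0,s1,s2,s3,s4,s5}.

4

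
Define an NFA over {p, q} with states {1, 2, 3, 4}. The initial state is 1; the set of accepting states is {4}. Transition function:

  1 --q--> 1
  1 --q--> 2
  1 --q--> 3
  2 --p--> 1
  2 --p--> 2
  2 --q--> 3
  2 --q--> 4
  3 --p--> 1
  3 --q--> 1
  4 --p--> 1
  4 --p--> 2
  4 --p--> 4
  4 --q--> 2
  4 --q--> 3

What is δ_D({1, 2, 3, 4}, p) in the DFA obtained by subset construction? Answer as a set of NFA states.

δ(1,p) = ∅; δ(2,p) = {1, 2}; δ(3,p) = {1}; δ(4,p) = {1, 2, 4}.
Union: {1, 2, 4}.

{1, 2, 4}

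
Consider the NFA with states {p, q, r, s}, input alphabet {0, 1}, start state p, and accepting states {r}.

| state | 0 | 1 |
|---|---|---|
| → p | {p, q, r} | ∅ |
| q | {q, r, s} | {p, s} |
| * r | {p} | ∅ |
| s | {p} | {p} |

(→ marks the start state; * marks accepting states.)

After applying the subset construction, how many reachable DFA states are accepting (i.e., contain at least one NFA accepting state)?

2

Start state of the DFA: {p}.
{p} --0--> {p, q, r}  [new]
{p} --1--> ∅  [new]
{p, q, r} --0--> {p, q, r, s}  [new]
{p, q, r} --1--> {p, s}  [new]
∅ --0--> ∅  [seen]
∅ --1--> ∅  [seen]
{p, q, r, s} --0--> {p, q, r, s}  [seen]
{p, q, r, s} --1--> {p, s}  [seen]
{p, s} --0--> {p, q, r}  [seen]
{p, s} --1--> {p}  [seen]
Reachable DFA states: {p}, {p, q, r}, ∅, {p, q, r, s}, {p, s}.
Accepting DFA states (contain an NFA accepting state): {p, q, r}, {p, q, r, s}.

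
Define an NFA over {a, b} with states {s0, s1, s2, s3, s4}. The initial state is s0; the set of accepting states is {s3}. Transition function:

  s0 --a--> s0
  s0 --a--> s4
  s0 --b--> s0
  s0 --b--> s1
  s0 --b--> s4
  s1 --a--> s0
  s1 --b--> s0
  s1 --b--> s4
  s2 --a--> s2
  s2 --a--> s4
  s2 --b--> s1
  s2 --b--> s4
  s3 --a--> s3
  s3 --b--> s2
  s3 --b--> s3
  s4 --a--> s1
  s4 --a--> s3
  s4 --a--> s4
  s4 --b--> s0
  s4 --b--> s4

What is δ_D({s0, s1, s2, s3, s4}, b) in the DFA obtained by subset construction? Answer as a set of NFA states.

{s0, s1, s2, s3, s4}

δ(s0,b) = {s0, s1, s4}; δ(s1,b) = {s0, s4}; δ(s2,b) = {s1, s4}; δ(s3,b) = {s2, s3}; δ(s4,b) = {s0, s4}.
Union: {s0, s1, s2, s3, s4}.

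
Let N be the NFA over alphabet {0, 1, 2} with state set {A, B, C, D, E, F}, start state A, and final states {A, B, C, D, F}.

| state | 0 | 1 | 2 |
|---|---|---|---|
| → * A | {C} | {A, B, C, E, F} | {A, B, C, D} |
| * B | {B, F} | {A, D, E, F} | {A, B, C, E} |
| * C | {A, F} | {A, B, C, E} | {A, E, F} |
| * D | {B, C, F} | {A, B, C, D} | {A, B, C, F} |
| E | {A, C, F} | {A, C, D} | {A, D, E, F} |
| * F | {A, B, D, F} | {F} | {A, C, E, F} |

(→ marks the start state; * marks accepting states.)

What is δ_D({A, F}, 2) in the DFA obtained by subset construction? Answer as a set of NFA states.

{A, B, C, D, E, F}

δ(A,2) = {A, B, C, D}; δ(F,2) = {A, C, E, F}.
Union: {A, B, C, D, E, F}.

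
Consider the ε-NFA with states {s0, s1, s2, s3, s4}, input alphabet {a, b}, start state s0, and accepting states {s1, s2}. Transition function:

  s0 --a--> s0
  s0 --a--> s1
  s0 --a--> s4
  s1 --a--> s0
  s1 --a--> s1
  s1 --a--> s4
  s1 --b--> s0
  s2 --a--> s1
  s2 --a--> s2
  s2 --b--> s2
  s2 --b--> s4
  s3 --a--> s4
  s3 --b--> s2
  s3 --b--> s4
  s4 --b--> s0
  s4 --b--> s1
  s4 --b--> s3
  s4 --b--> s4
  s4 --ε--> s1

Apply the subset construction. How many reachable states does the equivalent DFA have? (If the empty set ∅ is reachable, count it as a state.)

Start state of the DFA: {s0} (ε-closure of the NFA start).
{s0} --a--> {s0, s1, s4}  [new]
{s0} --b--> ∅  [new]
{s0, s1, s4} --a--> {s0, s1, s4}  [seen]
{s0, s1, s4} --b--> {s0, s1, s3, s4}  [new]
∅ --a--> ∅  [seen]
∅ --b--> ∅  [seen]
{s0, s1, s3, s4} --a--> {s0, s1, s4}  [seen]
{s0, s1, s3, s4} --b--> {s0, s1, s2, s3, s4}  [new]
{s0, s1, s2, s3, s4} --a--> {s0, s1, s2, s4}  [new]
{s0, s1, s2, s3, s4} --b--> {s0, s1, s2, s3, s4}  [seen]
{s0, s1, s2, s4} --a--> {s0, s1, s2, s4}  [seen]
{s0, s1, s2, s4} --b--> {s0, s1, s2, s3, s4}  [seen]
Reachable DFA states: {s0}, {s0, s1, s4}, ∅, {s0, s1, s3, s4}, {s0, s1, s2, s3, s4}, {s0, s1, s2, s4}.

6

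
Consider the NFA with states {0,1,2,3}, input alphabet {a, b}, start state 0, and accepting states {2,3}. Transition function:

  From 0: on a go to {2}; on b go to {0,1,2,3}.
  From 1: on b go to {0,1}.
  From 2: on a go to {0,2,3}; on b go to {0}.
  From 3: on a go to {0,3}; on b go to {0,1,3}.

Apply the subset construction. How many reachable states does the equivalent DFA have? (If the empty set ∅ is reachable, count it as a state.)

Start state of the DFA: {0}.
{0} --a--> {2}  [new]
{0} --b--> {0,1,2,3}  [new]
{2} --a--> {0,2,3}  [new]
{2} --b--> {0}  [seen]
{0,1,2,3} --a--> {0,2,3}  [seen]
{0,1,2,3} --b--> {0,1,2,3}  [seen]
{0,2,3} --a--> {0,2,3}  [seen]
{0,2,3} --b--> {0,1,2,3}  [seen]
Reachable DFA states: {0}, {2}, {0,1,2,3}, {0,2,3}.

4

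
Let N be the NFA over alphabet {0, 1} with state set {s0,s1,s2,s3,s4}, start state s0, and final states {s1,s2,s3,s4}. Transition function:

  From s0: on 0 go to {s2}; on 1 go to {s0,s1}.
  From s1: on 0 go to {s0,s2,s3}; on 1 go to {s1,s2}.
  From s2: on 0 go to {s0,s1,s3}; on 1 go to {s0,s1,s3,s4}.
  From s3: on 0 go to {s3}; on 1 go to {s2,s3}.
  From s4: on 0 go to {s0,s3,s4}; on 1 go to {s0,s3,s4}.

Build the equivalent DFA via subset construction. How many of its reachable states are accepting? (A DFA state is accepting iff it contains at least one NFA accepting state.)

9

Start state of the DFA: {s0}.
{s0} --0--> {s2}  [new]
{s0} --1--> {s0,s1}  [new]
{s2} --0--> {s0,s1,s3}  [new]
{s2} --1--> {s0,s1,s3,s4}  [new]
{s0,s1} --0--> {s0,s2,s3}  [new]
{s0,s1} --1--> {s0,s1,s2}  [new]
{s0,s1,s3} --0--> {s0,s2,s3}  [seen]
{s0,s1,s3} --1--> {s0,s1,s2,s3}  [new]
{s0,s1,s3,s4} --0--> {s0,s2,s3,s4}  [new]
{s0,s1,s3,s4} --1--> {s0,s1,s2,s3,s4}  [new]
{s0,s2,s3} --0--> {s0,s1,s2,s3}  [seen]
{s0,s2,s3} --1--> {s0,s1,s2,s3,s4}  [seen]
{s0,s1,s2} --0--> {s0,s1,s2,s3}  [seen]
{s0,s1,s2} --1--> {s0,s1,s2,s3,s4}  [seen]
{s0,s1,s2,s3} --0--> {s0,s1,s2,s3}  [seen]
{s0,s1,s2,s3} --1--> {s0,s1,s2,s3,s4}  [seen]
{s0,s2,s3,s4} --0--> {s0,s1,s2,s3,s4}  [seen]
{s0,s2,s3,s4} --1--> {s0,s1,s2,s3,s4}  [seen]
{s0,s1,s2,s3,s4} --0--> {s0,s1,s2,s3,s4}  [seen]
{s0,s1,s2,s3,s4} --1--> {s0,s1,s2,s3,s4}  [seen]
Reachable DFA states: {s0}, {s2}, {s0,s1}, {s0,s1,s3}, {s0,s1,s3,s4}, {s0,s2,s3}, {s0,s1,s2}, {s0,s1,s2,s3}, {s0,s2,s3,s4}, {s0,s1,s2,s3,s4}.
Accepting DFA states (contain an NFA accepting state): {s2}, {s0,s1}, {s0,s1,s3}, {s0,s1,s3,s4}, {s0,s2,s3}, {s0,s1,s2}, {s0,s1,s2,s3}, {s0,s2,s3,s4}, {s0,s1,s2,s3,s4}.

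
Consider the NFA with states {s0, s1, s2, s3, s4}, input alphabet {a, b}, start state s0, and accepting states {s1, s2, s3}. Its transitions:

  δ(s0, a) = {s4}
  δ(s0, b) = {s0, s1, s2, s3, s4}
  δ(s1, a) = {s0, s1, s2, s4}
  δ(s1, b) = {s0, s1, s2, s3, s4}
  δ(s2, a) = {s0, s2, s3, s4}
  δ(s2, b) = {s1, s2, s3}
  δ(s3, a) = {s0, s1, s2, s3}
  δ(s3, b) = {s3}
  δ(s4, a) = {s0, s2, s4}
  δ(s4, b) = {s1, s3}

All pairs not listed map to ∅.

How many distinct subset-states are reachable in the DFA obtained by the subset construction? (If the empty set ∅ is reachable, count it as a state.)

6

Start state of the DFA: {s0}.
{s0} --a--> {s4}  [new]
{s0} --b--> {s0, s1, s2, s3, s4}  [new]
{s4} --a--> {s0, s2, s4}  [new]
{s4} --b--> {s1, s3}  [new]
{s0, s1, s2, s3, s4} --a--> {s0, s1, s2, s3, s4}  [seen]
{s0, s1, s2, s3, s4} --b--> {s0, s1, s2, s3, s4}  [seen]
{s0, s2, s4} --a--> {s0, s2, s3, s4}  [new]
{s0, s2, s4} --b--> {s0, s1, s2, s3, s4}  [seen]
{s1, s3} --a--> {s0, s1, s2, s3, s4}  [seen]
{s1, s3} --b--> {s0, s1, s2, s3, s4}  [seen]
{s0, s2, s3, s4} --a--> {s0, s1, s2, s3, s4}  [seen]
{s0, s2, s3, s4} --b--> {s0, s1, s2, s3, s4}  [seen]
Reachable DFA states: {s0}, {s4}, {s0, s1, s2, s3, s4}, {s0, s2, s4}, {s1, s3}, {s0, s2, s3, s4}.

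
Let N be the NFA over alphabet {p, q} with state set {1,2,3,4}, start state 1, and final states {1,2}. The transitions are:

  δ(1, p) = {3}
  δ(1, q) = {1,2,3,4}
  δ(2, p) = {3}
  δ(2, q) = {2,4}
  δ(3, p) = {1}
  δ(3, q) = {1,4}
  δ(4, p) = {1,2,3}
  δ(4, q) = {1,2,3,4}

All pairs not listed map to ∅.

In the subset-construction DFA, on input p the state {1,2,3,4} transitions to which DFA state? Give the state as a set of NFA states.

δ(1,p) = {3}; δ(2,p) = {3}; δ(3,p) = {1}; δ(4,p) = {1,2,3}.
Union: {1,2,3}.

{1,2,3}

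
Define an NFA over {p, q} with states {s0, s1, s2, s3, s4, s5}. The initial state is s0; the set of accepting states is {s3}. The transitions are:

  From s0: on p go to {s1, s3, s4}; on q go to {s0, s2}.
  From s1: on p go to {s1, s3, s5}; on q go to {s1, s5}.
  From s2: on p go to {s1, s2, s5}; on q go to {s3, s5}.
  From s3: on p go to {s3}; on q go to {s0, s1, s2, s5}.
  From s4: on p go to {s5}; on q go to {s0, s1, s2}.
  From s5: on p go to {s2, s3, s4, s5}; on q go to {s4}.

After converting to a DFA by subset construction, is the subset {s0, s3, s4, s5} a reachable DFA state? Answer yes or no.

Start state of the DFA: {s0}.
{s0} --p--> {s1, s3, s4}  [new]
{s0} --q--> {s0, s2}  [new]
{s1, s3, s4} --p--> {s1, s3, s5}  [new]
{s1, s3, s4} --q--> {s0, s1, s2, s5}  [new]
{s0, s2} --p--> {s1, s2, s3, s4, s5}  [new]
{s0, s2} --q--> {s0, s2, s3, s5}  [new]
{s1, s3, s5} --p--> {s1, s2, s3, s4, s5}  [seen]
{s1, s3, s5} --q--> {s0, s1, s2, s4, s5}  [new]
{s0, s1, s2, s5} --p--> {s1, s2, s3, s4, s5}  [seen]
{s0, s1, s2, s5} --q--> {s0, s1, s2, s3, s4, s5}  [new]
{s1, s2, s3, s4, s5} --p--> {s1, s2, s3, s4, s5}  [seen]
{s1, s2, s3, s4, s5} --q--> {s0, s1, s2, s3, s4, s5}  [seen]
{s0, s2, s3, s5} --p--> {s1, s2, s3, s4, s5}  [seen]
{s0, s2, s3, s5} --q--> {s0, s1, s2, s3, s4, s5}  [seen]
{s0, s1, s2, s4, s5} --p--> {s1, s2, s3, s4, s5}  [seen]
{s0, s1, s2, s4, s5} --q--> {s0, s1, s2, s3, s4, s5}  [seen]
{s0, s1, s2, s3, s4, s5} --p--> {s1, s2, s3, s4, s5}  [seen]
{s0, s1, s2, s3, s4, s5} --q--> {s0, s1, s2, s3, s4, s5}  [seen]
Reachable DFA states: {s0}, {s1, s3, s4}, {s0, s2}, {s1, s3, s5}, {s0, s1, s2, s5}, {s1, s2, s3, s4, s5}, {s0, s2, s3, s5}, {s0, s1, s2, s4, s5}, {s0, s1, s2, s3, s4, s5}.
{s0, s3, s4, s5} is not among them.

no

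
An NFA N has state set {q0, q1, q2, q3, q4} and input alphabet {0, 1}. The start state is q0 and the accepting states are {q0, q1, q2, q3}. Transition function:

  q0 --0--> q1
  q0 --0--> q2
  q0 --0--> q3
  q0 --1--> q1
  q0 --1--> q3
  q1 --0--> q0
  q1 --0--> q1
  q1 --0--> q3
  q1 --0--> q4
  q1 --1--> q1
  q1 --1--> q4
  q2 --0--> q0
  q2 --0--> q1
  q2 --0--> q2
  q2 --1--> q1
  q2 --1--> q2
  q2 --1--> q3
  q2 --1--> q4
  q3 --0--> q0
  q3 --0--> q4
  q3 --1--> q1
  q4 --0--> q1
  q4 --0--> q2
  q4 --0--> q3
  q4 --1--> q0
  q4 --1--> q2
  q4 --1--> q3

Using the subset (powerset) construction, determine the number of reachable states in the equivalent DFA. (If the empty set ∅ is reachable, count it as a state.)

Start state of the DFA: {q0}.
{q0} --0--> {q1, q2, q3}  [new]
{q0} --1--> {q1, q3}  [new]
{q1, q2, q3} --0--> {q0, q1, q2, q3, q4}  [new]
{q1, q2, q3} --1--> {q1, q2, q3, q4}  [new]
{q1, q3} --0--> {q0, q1, q3, q4}  [new]
{q1, q3} --1--> {q1, q4}  [new]
{q0, q1, q2, q3, q4} --0--> {q0, q1, q2, q3, q4}  [seen]
{q0, q1, q2, q3, q4} --1--> {q0, q1, q2, q3, q4}  [seen]
{q1, q2, q3, q4} --0--> {q0, q1, q2, q3, q4}  [seen]
{q1, q2, q3, q4} --1--> {q0, q1, q2, q3, q4}  [seen]
{q0, q1, q3, q4} --0--> {q0, q1, q2, q3, q4}  [seen]
{q0, q1, q3, q4} --1--> {q0, q1, q2, q3, q4}  [seen]
{q1, q4} --0--> {q0, q1, q2, q3, q4}  [seen]
{q1, q4} --1--> {q0, q1, q2, q3, q4}  [seen]
Reachable DFA states: {q0}, {q1, q2, q3}, {q1, q3}, {q0, q1, q2, q3, q4}, {q1, q2, q3, q4}, {q0, q1, q3, q4}, {q1, q4}.

7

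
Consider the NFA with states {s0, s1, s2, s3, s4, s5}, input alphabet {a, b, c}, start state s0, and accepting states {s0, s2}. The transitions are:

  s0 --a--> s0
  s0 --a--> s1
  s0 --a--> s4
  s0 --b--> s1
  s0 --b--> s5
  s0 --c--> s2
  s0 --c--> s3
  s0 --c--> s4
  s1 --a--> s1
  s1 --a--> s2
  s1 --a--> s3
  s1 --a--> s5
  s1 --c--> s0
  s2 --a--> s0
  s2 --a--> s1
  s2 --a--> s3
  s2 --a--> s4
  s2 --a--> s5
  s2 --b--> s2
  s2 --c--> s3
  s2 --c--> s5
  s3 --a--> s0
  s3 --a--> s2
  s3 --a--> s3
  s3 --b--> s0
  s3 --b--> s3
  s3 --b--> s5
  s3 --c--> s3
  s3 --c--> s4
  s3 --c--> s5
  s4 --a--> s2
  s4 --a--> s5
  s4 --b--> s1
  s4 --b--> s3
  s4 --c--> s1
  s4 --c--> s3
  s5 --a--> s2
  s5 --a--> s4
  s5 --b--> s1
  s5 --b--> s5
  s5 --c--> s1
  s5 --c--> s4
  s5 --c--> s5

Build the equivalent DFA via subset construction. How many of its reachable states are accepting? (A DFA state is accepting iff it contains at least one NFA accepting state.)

10

Start state of the DFA: {s0}.
{s0} --a--> {s0, s1, s4}  [new]
{s0} --b--> {s1, s5}  [new]
{s0} --c--> {s2, s3, s4}  [new]
{s0, s1, s4} --a--> {s0, s1, s2, s3, s4, s5}  [new]
{s0, s1, s4} --b--> {s1, s3, s5}  [new]
{s0, s1, s4} --c--> {s0, s1, s2, s3, s4}  [new]
{s1, s5} --a--> {s1, s2, s3, s4, s5}  [new]
{s1, s5} --b--> {s1, s5}  [seen]
{s1, s5} --c--> {s0, s1, s4, s5}  [new]
{s2, s3, s4} --a--> {s0, s1, s2, s3, s4, s5}  [seen]
{s2, s3, s4} --b--> {s0, s1, s2, s3, s5}  [new]
{s2, s3, s4} --c--> {s1, s3, s4, s5}  [new]
{s0, s1, s2, s3, s4, s5} --a--> {s0, s1, s2, s3, s4, s5}  [seen]
{s0, s1, s2, s3, s4, s5} --b--> {s0, s1, s2, s3, s5}  [seen]
{s0, s1, s2, s3, s4, s5} --c--> {s0, s1, s2, s3, s4, s5}  [seen]
{s1, s3, s5} --a--> {s0, s1, s2, s3, s4, s5}  [seen]
{s1, s3, s5} --b--> {s0, s1, s3, s5}  [new]
{s1, s3, s5} --c--> {s0, s1, s3, s4, s5}  [new]
{s0, s1, s2, s3, s4} --a--> {s0, s1, s2, s3, s4, s5}  [seen]
{s0, s1, s2, s3, s4} --b--> {s0, s1, s2, s3, s5}  [seen]
{s0, s1, s2, s3, s4} --c--> {s0, s1, s2, s3, s4, s5}  [seen]
{s1, s2, s3, s4, s5} --a--> {s0, s1, s2, s3, s4, s5}  [seen]
{s1, s2, s3, s4, s5} --b--> {s0, s1, s2, s3, s5}  [seen]
{s1, s2, s3, s4, s5} --c--> {s0, s1, s3, s4, s5}  [seen]
{s0, s1, s4, s5} --a--> {s0, s1, s2, s3, s4, s5}  [seen]
{s0, s1, s4, s5} --b--> {s1, s3, s5}  [seen]
{s0, s1, s4, s5} --c--> {s0, s1, s2, s3, s4, s5}  [seen]
{s0, s1, s2, s3, s5} --a--> {s0, s1, s2, s3, s4, s5}  [seen]
{s0, s1, s2, s3, s5} --b--> {s0, s1, s2, s3, s5}  [seen]
{s0, s1, s2, s3, s5} --c--> {s0, s1, s2, s3, s4, s5}  [seen]
{s1, s3, s4, s5} --a--> {s0, s1, s2, s3, s4, s5}  [seen]
{s1, s3, s4, s5} --b--> {s0, s1, s3, s5}  [seen]
{s1, s3, s4, s5} --c--> {s0, s1, s3, s4, s5}  [seen]
{s0, s1, s3, s5} --a--> {s0, s1, s2, s3, s4, s5}  [seen]
{s0, s1, s3, s5} --b--> {s0, s1, s3, s5}  [seen]
{s0, s1, s3, s5} --c--> {s0, s1, s2, s3, s4, s5}  [seen]
{s0, s1, s3, s4, s5} --a--> {s0, s1, s2, s3, s4, s5}  [seen]
{s0, s1, s3, s4, s5} --b--> {s0, s1, s3, s5}  [seen]
{s0, s1, s3, s4, s5} --c--> {s0, s1, s2, s3, s4, s5}  [seen]
Reachable DFA states: {s0}, {s0, s1, s4}, {s1, s5}, {s2, s3, s4}, {s0, s1, s2, s3, s4, s5}, {s1, s3, s5}, {s0, s1, s2, s3, s4}, {s1, s2, s3, s4, s5}, {s0, s1, s4, s5}, {s0, s1, s2, s3, s5}, {s1, s3, s4, s5}, {s0, s1, s3, s5}, {s0, s1, s3, s4, s5}.
Accepting DFA states (contain an NFA accepting state): {s0}, {s0, s1, s4}, {s2, s3, s4}, {s0, s1, s2, s3, s4, s5}, {s0, s1, s2, s3, s4}, {s1, s2, s3, s4, s5}, {s0, s1, s4, s5}, {s0, s1, s2, s3, s5}, {s0, s1, s3, s5}, {s0, s1, s3, s4, s5}.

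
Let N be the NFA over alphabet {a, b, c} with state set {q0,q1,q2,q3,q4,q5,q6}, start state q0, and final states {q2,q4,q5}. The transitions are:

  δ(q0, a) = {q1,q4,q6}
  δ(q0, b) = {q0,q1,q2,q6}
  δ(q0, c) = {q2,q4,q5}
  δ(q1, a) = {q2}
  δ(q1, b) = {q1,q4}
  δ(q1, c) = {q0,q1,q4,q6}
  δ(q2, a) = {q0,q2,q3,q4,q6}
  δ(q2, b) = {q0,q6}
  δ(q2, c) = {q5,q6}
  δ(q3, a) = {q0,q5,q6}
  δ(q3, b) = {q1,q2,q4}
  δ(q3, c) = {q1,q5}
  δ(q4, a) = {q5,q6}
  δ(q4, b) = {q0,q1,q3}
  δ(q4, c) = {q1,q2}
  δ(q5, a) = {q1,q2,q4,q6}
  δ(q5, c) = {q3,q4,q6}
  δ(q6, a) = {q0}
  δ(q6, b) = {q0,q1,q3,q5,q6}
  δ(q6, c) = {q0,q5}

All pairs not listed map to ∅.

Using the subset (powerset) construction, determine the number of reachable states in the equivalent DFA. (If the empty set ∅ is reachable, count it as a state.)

13

Start state of the DFA: {q0}.
{q0} --a--> {q1,q4,q6}  [new]
{q0} --b--> {q0,q1,q2,q6}  [new]
{q0} --c--> {q2,q4,q5}  [new]
{q1,q4,q6} --a--> {q0,q2,q5,q6}  [new]
{q1,q4,q6} --b--> {q0,q1,q3,q4,q5,q6}  [new]
{q1,q4,q6} --c--> {q0,q1,q2,q4,q5,q6}  [new]
{q0,q1,q2,q6} --a--> {q0,q1,q2,q3,q4,q6}  [new]
{q0,q1,q2,q6} --b--> {q0,q1,q2,q3,q4,q5,q6}  [new]
{q0,q1,q2,q6} --c--> {q0,q1,q2,q4,q5,q6}  [seen]
{q2,q4,q5} --a--> {q0,q1,q2,q3,q4,q5,q6}  [seen]
{q2,q4,q5} --b--> {q0,q1,q3,q6}  [new]
{q2,q4,q5} --c--> {q1,q2,q3,q4,q5,q6}  [new]
{q0,q2,q5,q6} --a--> {q0,q1,q2,q3,q4,q6}  [seen]
{q0,q2,q5,q6} --b--> {q0,q1,q2,q3,q5,q6}  [new]
{q0,q2,q5,q6} --c--> {q0,q2,q3,q4,q5,q6}  [new]
{q0,q1,q3,q4,q5,q6} --a--> {q0,q1,q2,q4,q5,q6}  [seen]
{q0,q1,q3,q4,q5,q6} --b--> {q0,q1,q2,q3,q4,q5,q6}  [seen]
{q0,q1,q3,q4,q5,q6} --c--> {q0,q1,q2,q3,q4,q5,q6}  [seen]
{q0,q1,q2,q4,q5,q6} --a--> {q0,q1,q2,q3,q4,q5,q6}  [seen]
{q0,q1,q2,q4,q5,q6} --b--> {q0,q1,q2,q3,q4,q5,q6}  [seen]
{q0,q1,q2,q4,q5,q6} --c--> {q0,q1,q2,q3,q4,q5,q6}  [seen]
{q0,q1,q2,q3,q4,q6} --a--> {q0,q1,q2,q3,q4,q5,q6}  [seen]
{q0,q1,q2,q3,q4,q6} --b--> {q0,q1,q2,q3,q4,q5,q6}  [seen]
{q0,q1,q2,q3,q4,q6} --c--> {q0,q1,q2,q4,q5,q6}  [seen]
{q0,q1,q2,q3,q4,q5,q6} --a--> {q0,q1,q2,q3,q4,q5,q6}  [seen]
{q0,q1,q2,q3,q4,q5,q6} --b--> {q0,q1,q2,q3,q4,q5,q6}  [seen]
{q0,q1,q2,q3,q4,q5,q6} --c--> {q0,q1,q2,q3,q4,q5,q6}  [seen]
{q0,q1,q3,q6} --a--> {q0,q1,q2,q4,q5,q6}  [seen]
{q0,q1,q3,q6} --b--> {q0,q1,q2,q3,q4,q5,q6}  [seen]
{q0,q1,q3,q6} --c--> {q0,q1,q2,q4,q5,q6}  [seen]
{q1,q2,q3,q4,q5,q6} --a--> {q0,q1,q2,q3,q4,q5,q6}  [seen]
{q1,q2,q3,q4,q5,q6} --b--> {q0,q1,q2,q3,q4,q5,q6}  [seen]
{q1,q2,q3,q4,q5,q6} --c--> {q0,q1,q2,q3,q4,q5,q6}  [seen]
{q0,q1,q2,q3,q5,q6} --a--> {q0,q1,q2,q3,q4,q5,q6}  [seen]
{q0,q1,q2,q3,q5,q6} --b--> {q0,q1,q2,q3,q4,q5,q6}  [seen]
{q0,q1,q2,q3,q5,q6} --c--> {q0,q1,q2,q3,q4,q5,q6}  [seen]
{q0,q2,q3,q4,q5,q6} --a--> {q0,q1,q2,q3,q4,q5,q6}  [seen]
{q0,q2,q3,q4,q5,q6} --b--> {q0,q1,q2,q3,q4,q5,q6}  [seen]
{q0,q2,q3,q4,q5,q6} --c--> {q0,q1,q2,q3,q4,q5,q6}  [seen]
Reachable DFA states: {q0}, {q1,q4,q6}, {q0,q1,q2,q6}, {q2,q4,q5}, {q0,q2,q5,q6}, {q0,q1,q3,q4,q5,q6}, {q0,q1,q2,q4,q5,q6}, {q0,q1,q2,q3,q4,q6}, {q0,q1,q2,q3,q4,q5,q6}, {q0,q1,q3,q6}, {q1,q2,q3,q4,q5,q6}, {q0,q1,q2,q3,q5,q6}, {q0,q2,q3,q4,q5,q6}.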